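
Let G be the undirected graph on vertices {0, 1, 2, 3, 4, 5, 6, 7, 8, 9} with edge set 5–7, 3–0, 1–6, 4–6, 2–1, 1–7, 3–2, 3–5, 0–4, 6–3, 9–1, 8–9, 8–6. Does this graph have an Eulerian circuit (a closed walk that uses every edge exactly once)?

Degrees: 0:2, 1:4, 2:2, 3:4, 4:2, 5:2, 6:4, 7:2, 8:2, 9:2
Every vertex has even degree and the edges form a single connected piece, so an Eulerian circuit exists.

Yes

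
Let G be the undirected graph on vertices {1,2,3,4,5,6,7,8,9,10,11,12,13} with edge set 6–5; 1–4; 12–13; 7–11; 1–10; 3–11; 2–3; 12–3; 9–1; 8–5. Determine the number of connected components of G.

Component: {5, 6, 8}
Component: {1, 4, 9, 10}
Component: {2, 3, 7, 11, 12, 13}

3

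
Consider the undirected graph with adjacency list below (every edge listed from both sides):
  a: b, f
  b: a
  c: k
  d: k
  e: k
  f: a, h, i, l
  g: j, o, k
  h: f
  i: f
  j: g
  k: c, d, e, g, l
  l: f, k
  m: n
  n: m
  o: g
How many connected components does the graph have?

2

Component: {m, n}
Component: {a, b, c, d, e, f, g, h, i, j, k, l, o}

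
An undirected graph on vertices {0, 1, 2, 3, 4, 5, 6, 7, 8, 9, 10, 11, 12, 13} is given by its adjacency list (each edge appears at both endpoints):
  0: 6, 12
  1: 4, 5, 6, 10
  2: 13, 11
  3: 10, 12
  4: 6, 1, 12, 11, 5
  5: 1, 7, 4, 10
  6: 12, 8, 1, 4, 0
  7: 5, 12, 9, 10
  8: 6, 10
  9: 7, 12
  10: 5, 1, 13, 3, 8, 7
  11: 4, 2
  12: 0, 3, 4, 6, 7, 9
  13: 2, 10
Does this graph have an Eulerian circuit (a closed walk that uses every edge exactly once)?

No

Degrees: 0:2, 1:4, 2:2, 3:2, 4:5, 5:4, 6:5, 7:4, 8:2, 9:2, 10:6, 11:2, 12:6, 13:2
4, 6 have odd degree; an Eulerian circuit needs every degree to be even, so none exists.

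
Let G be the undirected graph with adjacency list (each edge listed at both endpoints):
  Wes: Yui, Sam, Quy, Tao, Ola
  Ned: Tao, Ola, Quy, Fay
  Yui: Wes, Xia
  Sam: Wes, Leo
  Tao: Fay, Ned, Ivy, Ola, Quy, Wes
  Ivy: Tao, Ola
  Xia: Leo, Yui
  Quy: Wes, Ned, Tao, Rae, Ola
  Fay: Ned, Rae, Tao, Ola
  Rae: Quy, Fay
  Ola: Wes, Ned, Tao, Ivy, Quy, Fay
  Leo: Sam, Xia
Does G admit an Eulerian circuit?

No

Degrees: Wes:5, Ned:4, Yui:2, Sam:2, Tao:6, Ivy:2, Xia:2, Quy:5, Fay:4, Rae:2, Ola:6, Leo:2
Wes, Quy have odd degree; an Eulerian circuit needs every degree to be even, so none exists.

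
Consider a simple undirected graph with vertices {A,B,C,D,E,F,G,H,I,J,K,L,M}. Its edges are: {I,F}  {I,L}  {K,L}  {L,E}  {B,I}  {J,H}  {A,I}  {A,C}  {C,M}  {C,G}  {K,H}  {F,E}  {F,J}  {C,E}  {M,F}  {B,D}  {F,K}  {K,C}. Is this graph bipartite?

F-I-A-C-M-F is an odd cycle (length 5), and a bipartite graph can contain only even cycles.

No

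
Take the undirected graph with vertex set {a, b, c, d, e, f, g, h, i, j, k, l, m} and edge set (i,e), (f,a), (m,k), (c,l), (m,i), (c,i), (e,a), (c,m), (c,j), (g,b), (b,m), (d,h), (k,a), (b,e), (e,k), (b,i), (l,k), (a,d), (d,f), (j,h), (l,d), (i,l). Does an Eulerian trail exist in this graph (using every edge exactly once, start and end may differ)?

Degrees: a:4, b:4, c:4, d:4, e:4, f:2, g:1, h:2, i:5, j:2, k:4, l:4, m:4
Odd-degree vertices: g, i (2 total).
With 2 odd-degree vertices and all edges in one connected piece, an Eulerian trail exists (from g to i).

Yes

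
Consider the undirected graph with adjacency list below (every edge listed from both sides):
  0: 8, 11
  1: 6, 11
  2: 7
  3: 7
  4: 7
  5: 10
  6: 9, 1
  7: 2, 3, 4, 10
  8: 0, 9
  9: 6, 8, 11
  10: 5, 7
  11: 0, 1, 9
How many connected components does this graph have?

Component: {0, 1, 6, 8, 9, 11}
Component: {2, 3, 4, 5, 7, 10}

2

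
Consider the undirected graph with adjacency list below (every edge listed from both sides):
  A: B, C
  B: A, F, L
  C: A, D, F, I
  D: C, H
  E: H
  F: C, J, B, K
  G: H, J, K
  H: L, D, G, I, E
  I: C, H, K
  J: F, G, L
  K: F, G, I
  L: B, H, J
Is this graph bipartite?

Partition the vertices as {B, C, H, J, K} vs {A, D, E, F, G, I, L}. Each listed edge has one endpoint in each part, so the graph is bipartite.

Yes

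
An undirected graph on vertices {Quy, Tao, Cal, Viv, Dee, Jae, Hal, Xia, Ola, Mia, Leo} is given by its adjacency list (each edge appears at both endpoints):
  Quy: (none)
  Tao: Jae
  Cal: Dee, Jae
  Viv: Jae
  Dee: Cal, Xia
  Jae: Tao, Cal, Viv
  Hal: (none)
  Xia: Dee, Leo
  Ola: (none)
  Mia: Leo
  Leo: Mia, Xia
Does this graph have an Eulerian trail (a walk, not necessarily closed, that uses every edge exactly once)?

Degrees: Quy:0, Tao:1, Cal:2, Viv:1, Dee:2, Jae:3, Hal:0, Xia:2, Ola:0, Mia:1, Leo:2
Odd-degree vertices: Tao, Viv, Jae, Mia (4 total).
With 4 odd-degree vertices (more than two), no single trail can use every edge.

No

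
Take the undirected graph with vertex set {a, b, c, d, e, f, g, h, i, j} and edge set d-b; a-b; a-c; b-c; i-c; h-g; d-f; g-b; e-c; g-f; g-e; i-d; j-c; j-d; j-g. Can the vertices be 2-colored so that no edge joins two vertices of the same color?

No

b-a-c-b is an odd cycle (length 3), and a bipartite graph can contain only even cycles.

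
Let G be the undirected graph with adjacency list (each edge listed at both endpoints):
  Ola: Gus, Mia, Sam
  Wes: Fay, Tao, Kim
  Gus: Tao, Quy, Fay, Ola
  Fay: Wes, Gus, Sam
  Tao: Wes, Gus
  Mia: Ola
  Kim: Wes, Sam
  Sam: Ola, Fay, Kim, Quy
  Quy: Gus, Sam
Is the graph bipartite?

Color {Wes, Gus, Mia, Sam} black and {Ola, Fay, Tao, Kim, Quy} white. No edge joins two same-colored vertices, so the graph is bipartite.

Yes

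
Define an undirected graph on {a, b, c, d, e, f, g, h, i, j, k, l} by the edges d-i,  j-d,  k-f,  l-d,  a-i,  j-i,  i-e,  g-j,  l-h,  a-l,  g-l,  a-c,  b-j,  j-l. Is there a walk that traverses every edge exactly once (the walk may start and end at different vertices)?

Degrees: a:3, b:1, c:1, d:3, e:1, f:1, g:2, h:1, i:4, j:5, k:1, l:5
Odd-degree vertices: a, b, c, d, e, f, h, j, k, l (10 total).
With 10 odd-degree vertices (more than two), no single trail can use every edge.

No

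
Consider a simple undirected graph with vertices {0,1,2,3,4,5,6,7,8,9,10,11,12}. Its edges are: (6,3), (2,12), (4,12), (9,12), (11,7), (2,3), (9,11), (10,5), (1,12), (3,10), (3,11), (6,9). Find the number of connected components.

3

Component: {0}
Component: {8}
Component: {1, 2, 3, 4, 5, 6, 7, 9, 10, 11, 12}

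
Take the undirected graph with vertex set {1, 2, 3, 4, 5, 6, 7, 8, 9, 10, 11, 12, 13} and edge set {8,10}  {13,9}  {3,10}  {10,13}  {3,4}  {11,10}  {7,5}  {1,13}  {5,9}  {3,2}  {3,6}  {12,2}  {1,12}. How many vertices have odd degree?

Degrees: 1:2, 2:2, 3:4, 4:1, 5:2, 6:1, 7:1, 8:1, 9:2, 10:4, 11:1, 12:2, 13:3
Odd-degree vertices: 4, 6, 7, 8, 11, 13.

6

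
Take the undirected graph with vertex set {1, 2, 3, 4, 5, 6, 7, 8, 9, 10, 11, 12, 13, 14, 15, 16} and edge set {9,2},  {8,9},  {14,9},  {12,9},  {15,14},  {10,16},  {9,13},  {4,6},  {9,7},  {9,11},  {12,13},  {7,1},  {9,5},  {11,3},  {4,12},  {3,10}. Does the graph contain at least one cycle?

|V| = 16, |E| = 16, number of components = 1.
One cycle is 9-13-12-9.

Yes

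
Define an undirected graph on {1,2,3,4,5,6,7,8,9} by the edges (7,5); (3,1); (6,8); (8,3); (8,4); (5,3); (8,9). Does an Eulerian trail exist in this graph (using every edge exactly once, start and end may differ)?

No

Degrees: 1:1, 2:0, 3:3, 4:1, 5:2, 6:1, 7:1, 8:4, 9:1
Odd-degree vertices: 1, 3, 4, 6, 7, 9 (6 total).
An Eulerian trail requires 0 or 2 odd-degree vertices; here there are 6.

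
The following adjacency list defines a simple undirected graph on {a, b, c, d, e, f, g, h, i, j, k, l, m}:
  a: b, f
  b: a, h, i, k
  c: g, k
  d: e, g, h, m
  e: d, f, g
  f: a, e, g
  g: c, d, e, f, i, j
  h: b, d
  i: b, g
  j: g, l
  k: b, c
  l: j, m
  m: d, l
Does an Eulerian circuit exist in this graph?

Degrees: a:2, b:4, c:2, d:4, e:3, f:3, g:6, h:2, i:2, j:2, k:2, l:2, m:2
Vertices with odd degree: e, f. An Eulerian circuit requires all degrees even.

No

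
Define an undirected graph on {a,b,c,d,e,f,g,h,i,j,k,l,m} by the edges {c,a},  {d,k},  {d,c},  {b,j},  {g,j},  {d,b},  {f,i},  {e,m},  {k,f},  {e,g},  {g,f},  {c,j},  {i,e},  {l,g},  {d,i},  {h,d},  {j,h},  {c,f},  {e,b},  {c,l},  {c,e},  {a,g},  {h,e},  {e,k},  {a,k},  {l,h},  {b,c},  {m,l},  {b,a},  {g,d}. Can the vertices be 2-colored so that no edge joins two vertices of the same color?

No

c-b-e-c is an odd cycle (length 3), and a bipartite graph can contain only even cycles.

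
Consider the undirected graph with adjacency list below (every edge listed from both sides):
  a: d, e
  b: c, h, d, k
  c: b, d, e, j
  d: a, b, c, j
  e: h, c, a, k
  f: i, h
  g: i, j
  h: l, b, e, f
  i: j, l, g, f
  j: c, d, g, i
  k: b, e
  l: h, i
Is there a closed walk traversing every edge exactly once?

Degrees: a:2, b:4, c:4, d:4, e:4, f:2, g:2, h:4, i:4, j:4, k:2, l:2
Every vertex has even degree and the edges form a single connected piece, so an Eulerian circuit exists.

Yes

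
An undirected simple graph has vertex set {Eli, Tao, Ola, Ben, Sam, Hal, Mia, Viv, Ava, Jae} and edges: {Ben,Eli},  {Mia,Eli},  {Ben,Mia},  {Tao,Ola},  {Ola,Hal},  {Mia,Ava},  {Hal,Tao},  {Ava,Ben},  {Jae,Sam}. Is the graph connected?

No

Component: {Viv}
Component: {Sam, Jae}
Component: {Tao, Ola, Hal}
Component: {Eli, Ben, Mia, Ava}
There are 4 separate components, so the graph is not connected.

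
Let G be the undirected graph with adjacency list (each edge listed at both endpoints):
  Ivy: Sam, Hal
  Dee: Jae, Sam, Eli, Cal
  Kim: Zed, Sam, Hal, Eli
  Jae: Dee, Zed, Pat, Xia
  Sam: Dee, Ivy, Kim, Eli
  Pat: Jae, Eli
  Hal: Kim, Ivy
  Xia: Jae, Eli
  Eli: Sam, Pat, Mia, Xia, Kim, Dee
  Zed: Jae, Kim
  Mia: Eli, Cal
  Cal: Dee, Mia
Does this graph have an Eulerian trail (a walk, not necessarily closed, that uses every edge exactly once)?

Degrees: Ivy:2, Dee:4, Kim:4, Jae:4, Sam:4, Pat:2, Hal:2, Xia:2, Eli:6, Zed:2, Mia:2, Cal:2
Odd-degree vertices: none (0 total).
With 0 odd-degree vertices and all edges in one connected piece, an Eulerian trail exists.

Yes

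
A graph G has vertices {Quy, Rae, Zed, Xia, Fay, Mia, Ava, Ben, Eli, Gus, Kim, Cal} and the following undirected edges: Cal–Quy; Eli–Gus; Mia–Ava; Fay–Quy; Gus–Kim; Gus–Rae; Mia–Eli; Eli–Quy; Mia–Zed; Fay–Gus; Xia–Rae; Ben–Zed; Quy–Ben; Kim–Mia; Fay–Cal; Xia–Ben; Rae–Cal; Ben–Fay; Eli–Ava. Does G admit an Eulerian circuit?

No

Degrees: Quy:4, Rae:3, Zed:2, Xia:2, Fay:4, Mia:4, Ava:2, Ben:4, Eli:4, Gus:4, Kim:2, Cal:3
Vertices with odd degree: Rae, Cal. An Eulerian circuit requires all degrees even.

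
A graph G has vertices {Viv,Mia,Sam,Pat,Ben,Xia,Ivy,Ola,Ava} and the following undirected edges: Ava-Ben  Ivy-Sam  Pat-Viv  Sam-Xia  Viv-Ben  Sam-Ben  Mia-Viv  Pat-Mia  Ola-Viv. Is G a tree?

The graph has 9 vertices and 9 edges.
A tree on 9 vertices has exactly 8 edges; this graph has 9, so it contains a cycle and is not a tree.

No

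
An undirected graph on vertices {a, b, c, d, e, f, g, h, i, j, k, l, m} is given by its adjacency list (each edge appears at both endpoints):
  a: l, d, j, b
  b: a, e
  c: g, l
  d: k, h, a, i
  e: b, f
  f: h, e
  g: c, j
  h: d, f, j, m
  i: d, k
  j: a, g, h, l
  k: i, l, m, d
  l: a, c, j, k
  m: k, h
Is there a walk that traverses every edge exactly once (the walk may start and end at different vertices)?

Yes

Degrees: a:4, b:2, c:2, d:4, e:2, f:2, g:2, h:4, i:2, j:4, k:4, l:4, m:2
Odd-degree vertices: none (0 total).
With 0 odd-degree vertices and all edges in one connected piece, an Eulerian trail exists.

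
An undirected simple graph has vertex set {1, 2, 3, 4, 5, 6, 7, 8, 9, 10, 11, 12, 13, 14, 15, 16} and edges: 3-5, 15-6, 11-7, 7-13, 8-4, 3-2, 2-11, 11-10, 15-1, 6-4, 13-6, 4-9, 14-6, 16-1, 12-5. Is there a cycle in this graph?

|V| = 16, |E| = 15, number of components = 1.
A forest on 16 vertices with 1 component has exactly 15 edges, which matches — so no cycle.

No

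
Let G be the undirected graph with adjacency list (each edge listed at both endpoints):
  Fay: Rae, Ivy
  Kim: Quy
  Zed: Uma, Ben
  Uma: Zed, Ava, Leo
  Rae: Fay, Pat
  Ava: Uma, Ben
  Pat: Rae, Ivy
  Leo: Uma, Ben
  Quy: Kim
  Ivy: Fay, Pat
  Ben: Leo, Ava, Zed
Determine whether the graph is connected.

Component: {Kim, Quy}
Component: {Fay, Rae, Pat, Ivy}
Component: {Zed, Uma, Ava, Leo, Ben}
No edge joins these 3 groups, so the graph is disconnected.

No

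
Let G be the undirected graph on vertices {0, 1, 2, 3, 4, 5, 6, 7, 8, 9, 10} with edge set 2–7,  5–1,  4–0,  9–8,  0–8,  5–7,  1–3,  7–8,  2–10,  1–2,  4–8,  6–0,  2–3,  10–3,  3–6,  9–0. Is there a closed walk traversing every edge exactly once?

Degrees: 0:4, 1:3, 2:4, 3:4, 4:2, 5:2, 6:2, 7:3, 8:4, 9:2, 10:2
1, 7 have odd degree; an Eulerian circuit needs every degree to be even, so none exists.

No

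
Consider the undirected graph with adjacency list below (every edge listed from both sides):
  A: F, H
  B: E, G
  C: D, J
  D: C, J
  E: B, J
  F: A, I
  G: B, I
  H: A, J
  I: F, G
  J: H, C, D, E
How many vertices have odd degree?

0

Degrees: A:2, B:2, C:2, D:2, E:2, F:2, G:2, H:2, I:2, J:4
Odd-degree vertices: none.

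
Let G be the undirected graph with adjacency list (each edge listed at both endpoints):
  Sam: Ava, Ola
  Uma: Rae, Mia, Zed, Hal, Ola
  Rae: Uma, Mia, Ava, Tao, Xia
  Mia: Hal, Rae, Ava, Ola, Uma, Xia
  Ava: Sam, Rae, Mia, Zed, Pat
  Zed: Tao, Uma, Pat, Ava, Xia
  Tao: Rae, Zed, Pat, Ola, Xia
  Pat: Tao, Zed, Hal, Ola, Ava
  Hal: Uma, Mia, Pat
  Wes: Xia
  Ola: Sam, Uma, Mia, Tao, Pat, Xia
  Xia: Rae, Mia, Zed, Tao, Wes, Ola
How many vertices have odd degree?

Degrees: Sam:2, Uma:5, Rae:5, Mia:6, Ava:5, Zed:5, Tao:5, Pat:5, Hal:3, Wes:1, Ola:6, Xia:6
Odd-degree vertices: Uma, Rae, Ava, Zed, Tao, Pat, Hal, Wes.

8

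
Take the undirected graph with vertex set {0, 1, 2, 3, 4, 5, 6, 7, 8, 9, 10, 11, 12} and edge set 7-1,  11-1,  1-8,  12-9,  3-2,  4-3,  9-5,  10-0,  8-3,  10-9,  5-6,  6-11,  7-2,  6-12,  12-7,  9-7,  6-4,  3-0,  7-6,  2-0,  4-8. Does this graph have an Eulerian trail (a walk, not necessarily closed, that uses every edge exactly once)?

Degrees: 0:3, 1:3, 2:3, 3:4, 4:3, 5:2, 6:5, 7:5, 8:3, 9:4, 10:2, 11:2, 12:3
Odd-degree vertices: 0, 1, 2, 4, 6, 7, 8, 12 (8 total).
With 8 odd-degree vertices (more than two), no single trail can use every edge.

No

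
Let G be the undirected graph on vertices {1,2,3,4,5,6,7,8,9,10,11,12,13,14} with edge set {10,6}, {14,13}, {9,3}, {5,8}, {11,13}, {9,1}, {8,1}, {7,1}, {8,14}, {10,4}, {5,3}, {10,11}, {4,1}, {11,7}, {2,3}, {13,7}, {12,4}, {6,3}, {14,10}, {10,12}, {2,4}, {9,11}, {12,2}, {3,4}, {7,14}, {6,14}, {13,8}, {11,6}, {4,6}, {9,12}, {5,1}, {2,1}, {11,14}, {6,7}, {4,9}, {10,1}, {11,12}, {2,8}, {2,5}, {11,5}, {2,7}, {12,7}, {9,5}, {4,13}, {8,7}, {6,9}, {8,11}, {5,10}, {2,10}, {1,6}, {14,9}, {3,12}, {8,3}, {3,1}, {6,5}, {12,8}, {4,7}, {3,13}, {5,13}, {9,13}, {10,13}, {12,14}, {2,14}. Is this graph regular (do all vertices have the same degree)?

Yes

Degrees: 1:9, 2:9, 3:9, 4:9, 5:9, 6:9, 7:9, 8:9, 9:9, 10:9, 11:9, 12:9, 13:9, 14:9
Every vertex has degree 9, so the graph is 9-regular.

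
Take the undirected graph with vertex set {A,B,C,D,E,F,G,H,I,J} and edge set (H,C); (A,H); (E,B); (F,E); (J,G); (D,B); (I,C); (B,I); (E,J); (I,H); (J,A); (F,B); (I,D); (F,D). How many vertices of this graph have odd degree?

Degrees: A:2, B:4, C:2, D:3, E:3, F:3, G:1, H:3, I:4, J:3
Odd-degree vertices: D, E, F, G, H, J.

6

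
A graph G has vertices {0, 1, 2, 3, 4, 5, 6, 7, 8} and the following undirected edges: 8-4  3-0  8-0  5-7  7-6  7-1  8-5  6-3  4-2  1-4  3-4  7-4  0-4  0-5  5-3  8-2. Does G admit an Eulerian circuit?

Degrees: 0:4, 1:2, 2:2, 3:4, 4:6, 5:4, 6:2, 7:4, 8:4
Every vertex has even degree and the edges form a single connected piece, so an Eulerian circuit exists.

Yes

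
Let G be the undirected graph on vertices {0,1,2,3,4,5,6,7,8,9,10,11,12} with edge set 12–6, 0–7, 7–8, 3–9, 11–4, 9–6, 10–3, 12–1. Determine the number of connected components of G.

Component: {2}
Component: {5}
Component: {4, 11}
Component: {0, 7, 8}
Component: {1, 3, 6, 9, 10, 12}

5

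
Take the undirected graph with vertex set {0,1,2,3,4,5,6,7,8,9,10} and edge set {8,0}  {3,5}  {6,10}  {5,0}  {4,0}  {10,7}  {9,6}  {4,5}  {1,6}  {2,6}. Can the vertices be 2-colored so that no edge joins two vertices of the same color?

The cycle 5-4-0-5 has length 3, which is odd, so the graph is not bipartite.

No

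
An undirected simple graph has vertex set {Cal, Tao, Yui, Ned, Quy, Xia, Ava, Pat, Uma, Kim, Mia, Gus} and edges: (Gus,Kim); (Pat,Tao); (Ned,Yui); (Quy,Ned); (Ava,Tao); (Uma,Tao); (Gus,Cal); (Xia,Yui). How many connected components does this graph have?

4

Component: {Mia}
Component: {Cal, Kim, Gus}
Component: {Tao, Ava, Pat, Uma}
Component: {Yui, Ned, Quy, Xia}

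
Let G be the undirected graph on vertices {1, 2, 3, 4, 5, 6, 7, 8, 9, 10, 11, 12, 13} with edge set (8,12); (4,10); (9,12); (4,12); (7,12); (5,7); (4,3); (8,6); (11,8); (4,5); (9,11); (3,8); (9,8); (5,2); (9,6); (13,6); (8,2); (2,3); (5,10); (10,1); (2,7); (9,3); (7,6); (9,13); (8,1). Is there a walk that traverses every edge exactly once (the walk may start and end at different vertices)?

Degrees: 1:2, 2:4, 3:4, 4:4, 5:4, 6:4, 7:4, 8:7, 9:6, 10:3, 11:2, 12:4, 13:2
Odd-degree vertices: 8, 10 (2 total).
With 2 odd-degree vertices and all edges in one connected piece, an Eulerian trail exists (from 8 to 10).

Yes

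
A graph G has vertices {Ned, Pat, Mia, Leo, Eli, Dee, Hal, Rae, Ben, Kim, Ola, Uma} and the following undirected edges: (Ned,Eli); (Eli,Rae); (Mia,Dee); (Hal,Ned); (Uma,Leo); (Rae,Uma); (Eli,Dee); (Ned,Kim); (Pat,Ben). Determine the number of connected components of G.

3

Component: {Ola}
Component: {Pat, Ben}
Component: {Ned, Mia, Leo, Eli, Dee, Hal, Rae, Kim, Uma}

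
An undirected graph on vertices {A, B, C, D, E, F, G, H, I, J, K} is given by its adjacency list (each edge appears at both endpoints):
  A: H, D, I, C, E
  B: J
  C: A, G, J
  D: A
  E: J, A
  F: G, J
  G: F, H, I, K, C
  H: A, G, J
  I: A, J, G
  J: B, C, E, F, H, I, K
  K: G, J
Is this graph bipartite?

Yes

A valid 2-coloring puts {B, C, D, E, F, H, I, K} on one side and {A, G, J} on the other; every edge crosses between the two sides.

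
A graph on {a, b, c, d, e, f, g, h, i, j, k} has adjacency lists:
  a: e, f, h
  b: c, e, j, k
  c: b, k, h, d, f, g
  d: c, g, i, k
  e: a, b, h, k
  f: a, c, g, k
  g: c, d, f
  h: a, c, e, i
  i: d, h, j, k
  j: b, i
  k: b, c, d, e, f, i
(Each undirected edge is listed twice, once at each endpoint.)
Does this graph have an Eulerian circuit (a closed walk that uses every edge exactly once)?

Degrees: a:3, b:4, c:6, d:4, e:4, f:4, g:3, h:4, i:4, j:2, k:6
Vertices with odd degree: a, g. An Eulerian circuit requires all degrees even.

No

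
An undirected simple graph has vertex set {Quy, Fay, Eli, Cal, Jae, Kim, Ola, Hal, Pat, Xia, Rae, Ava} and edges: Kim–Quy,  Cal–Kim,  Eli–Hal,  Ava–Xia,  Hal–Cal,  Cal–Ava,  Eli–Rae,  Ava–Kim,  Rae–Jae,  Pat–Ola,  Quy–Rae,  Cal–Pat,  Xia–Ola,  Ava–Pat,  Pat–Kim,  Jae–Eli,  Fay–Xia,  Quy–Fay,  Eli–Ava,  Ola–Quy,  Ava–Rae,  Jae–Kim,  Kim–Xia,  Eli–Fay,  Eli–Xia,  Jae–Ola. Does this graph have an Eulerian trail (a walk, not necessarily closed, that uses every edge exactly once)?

Degrees: Quy:4, Fay:3, Eli:6, Cal:4, Jae:4, Kim:6, Ola:4, Hal:2, Pat:4, Xia:5, Rae:4, Ava:6
Odd-degree vertices: Fay, Xia (2 total).
With 2 odd-degree vertices and all edges in one connected piece, an Eulerian trail exists (from Fay to Xia).

Yes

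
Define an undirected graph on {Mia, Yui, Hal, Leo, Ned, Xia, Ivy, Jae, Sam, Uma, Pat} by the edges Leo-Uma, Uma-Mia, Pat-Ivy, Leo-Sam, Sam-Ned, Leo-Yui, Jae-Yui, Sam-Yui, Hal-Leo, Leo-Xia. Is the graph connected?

No

Component: {Ivy, Pat}
Component: {Mia, Yui, Hal, Leo, Ned, Xia, Jae, Sam, Uma}
No edge joins these 2 groups, so the graph is disconnected.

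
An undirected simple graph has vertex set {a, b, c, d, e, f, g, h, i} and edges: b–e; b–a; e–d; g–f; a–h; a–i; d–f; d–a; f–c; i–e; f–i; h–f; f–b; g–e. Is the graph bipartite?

Yes

Partition the vertices as {b, c, d, g, h, i} vs {a, e, f}. Each listed edge has one endpoint in each part, so the graph is bipartite.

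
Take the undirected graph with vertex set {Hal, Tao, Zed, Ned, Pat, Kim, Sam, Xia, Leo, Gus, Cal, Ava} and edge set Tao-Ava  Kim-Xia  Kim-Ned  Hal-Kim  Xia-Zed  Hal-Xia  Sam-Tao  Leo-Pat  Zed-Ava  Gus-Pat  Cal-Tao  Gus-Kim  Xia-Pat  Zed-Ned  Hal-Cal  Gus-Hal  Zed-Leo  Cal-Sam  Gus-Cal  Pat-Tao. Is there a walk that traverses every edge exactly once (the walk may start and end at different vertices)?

Yes

Degrees: Hal:4, Tao:4, Zed:4, Ned:2, Pat:4, Kim:4, Sam:2, Xia:4, Leo:2, Gus:4, Cal:4, Ava:2
Odd-degree vertices: none (0 total).
The non-isolated vertices are connected and exactly 0 have odd degree, so an Eulerian trail exists.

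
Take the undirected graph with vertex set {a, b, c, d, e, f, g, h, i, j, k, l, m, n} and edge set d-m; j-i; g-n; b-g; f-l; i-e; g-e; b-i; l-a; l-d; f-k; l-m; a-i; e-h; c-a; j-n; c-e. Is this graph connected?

A breadth-first search from a visits a, i, l, c, e, b, j, f, d, m, h, g, n, k — all 14 vertices — so the graph is connected.

Yes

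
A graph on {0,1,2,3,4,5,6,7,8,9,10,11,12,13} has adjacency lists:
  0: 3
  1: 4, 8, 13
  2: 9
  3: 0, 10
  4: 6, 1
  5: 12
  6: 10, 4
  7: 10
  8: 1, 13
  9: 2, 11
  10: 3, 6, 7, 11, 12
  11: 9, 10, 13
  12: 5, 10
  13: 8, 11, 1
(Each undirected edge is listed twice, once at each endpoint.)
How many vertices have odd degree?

8

Degrees: 0:1, 1:3, 2:1, 3:2, 4:2, 5:1, 6:2, 7:1, 8:2, 9:2, 10:5, 11:3, 12:2, 13:3
Odd-degree vertices: 0, 1, 2, 5, 7, 10, 11, 13.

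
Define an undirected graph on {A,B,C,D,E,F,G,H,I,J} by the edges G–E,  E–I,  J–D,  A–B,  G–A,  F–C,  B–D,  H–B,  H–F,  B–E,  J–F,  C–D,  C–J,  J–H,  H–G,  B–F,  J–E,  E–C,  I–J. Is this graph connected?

Yes

Starting from A and exploring outward reaches every vertex (A, G, B, E, H, D, F, I, J, C); the graph is connected.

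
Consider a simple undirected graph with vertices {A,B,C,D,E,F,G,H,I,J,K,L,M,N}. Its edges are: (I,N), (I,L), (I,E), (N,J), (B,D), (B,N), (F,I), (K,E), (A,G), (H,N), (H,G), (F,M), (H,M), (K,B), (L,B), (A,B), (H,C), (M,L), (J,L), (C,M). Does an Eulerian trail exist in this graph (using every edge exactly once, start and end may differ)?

Yes

Degrees: A:2, B:5, C:2, D:1, E:2, F:2, G:2, H:4, I:4, J:2, K:2, L:4, M:4, N:4
Odd-degree vertices: B, D (2 total).
With 2 odd-degree vertices and all edges in one connected piece, an Eulerian trail exists (from B to D).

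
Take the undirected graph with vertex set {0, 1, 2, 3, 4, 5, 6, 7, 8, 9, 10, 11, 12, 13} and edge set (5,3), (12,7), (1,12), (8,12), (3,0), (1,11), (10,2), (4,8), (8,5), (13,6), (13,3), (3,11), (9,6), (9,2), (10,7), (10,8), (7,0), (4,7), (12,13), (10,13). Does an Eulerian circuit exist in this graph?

Degrees: 0:2, 1:2, 2:2, 3:4, 4:2, 5:2, 6:2, 7:4, 8:4, 9:2, 10:4, 11:2, 12:4, 13:4
Every vertex has even degree and the edges form a single connected piece, so an Eulerian circuit exists.

Yes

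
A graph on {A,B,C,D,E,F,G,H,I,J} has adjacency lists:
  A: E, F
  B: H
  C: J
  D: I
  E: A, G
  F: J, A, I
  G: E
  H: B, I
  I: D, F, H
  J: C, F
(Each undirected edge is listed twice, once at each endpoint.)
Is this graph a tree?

|V| = 10, |E| = 9.
Connected and |E| = |V| - 1, which characterizes a tree.

Yes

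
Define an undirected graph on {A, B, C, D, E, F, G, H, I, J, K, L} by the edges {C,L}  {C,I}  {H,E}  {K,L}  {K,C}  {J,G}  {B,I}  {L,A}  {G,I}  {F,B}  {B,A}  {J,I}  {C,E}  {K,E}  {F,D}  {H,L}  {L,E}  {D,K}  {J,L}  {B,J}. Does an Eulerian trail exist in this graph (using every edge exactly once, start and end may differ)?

Yes

Degrees: A:2, B:4, C:4, D:2, E:4, F:2, G:2, H:2, I:4, J:4, K:4, L:6
Odd-degree vertices: none (0 total).
With 0 odd-degree vertices and all edges in one connected piece, an Eulerian trail exists.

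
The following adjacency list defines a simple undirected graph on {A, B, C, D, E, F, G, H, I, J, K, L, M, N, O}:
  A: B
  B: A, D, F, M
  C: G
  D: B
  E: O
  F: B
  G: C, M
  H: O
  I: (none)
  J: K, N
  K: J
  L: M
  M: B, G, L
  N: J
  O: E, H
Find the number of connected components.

4

Component: {I}
Component: {E, H, O}
Component: {J, K, N}
Component: {A, B, C, D, F, G, L, M}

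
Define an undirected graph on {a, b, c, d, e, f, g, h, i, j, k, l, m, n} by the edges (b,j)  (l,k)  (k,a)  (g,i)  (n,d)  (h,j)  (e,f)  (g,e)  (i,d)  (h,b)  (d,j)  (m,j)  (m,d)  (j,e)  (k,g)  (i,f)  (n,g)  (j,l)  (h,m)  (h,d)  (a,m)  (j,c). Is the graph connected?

Starting from a and exploring outward reaches every vertex (a, k, m, l, g, j, d, h, i, n, e, b, c, f); the graph is connected.

Yes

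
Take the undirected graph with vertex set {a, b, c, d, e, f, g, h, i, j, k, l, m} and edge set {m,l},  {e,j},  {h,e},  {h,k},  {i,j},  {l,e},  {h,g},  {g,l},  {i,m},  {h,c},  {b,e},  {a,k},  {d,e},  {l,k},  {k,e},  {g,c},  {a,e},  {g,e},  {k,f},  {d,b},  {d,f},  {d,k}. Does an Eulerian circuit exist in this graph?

Degrees: a:2, b:2, c:2, d:4, e:8, f:2, g:4, h:4, i:2, j:2, k:6, l:4, m:2
Every vertex has even degree and the edges form a single connected piece, so an Eulerian circuit exists.

Yes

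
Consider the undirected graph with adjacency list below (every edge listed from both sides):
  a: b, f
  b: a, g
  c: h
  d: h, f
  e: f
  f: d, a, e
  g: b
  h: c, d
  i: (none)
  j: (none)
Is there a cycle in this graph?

No

|V| = 10, |E| = 7, number of components = 3.
Since 7 = 10 - 3, the graph is a forest and contains no cycle.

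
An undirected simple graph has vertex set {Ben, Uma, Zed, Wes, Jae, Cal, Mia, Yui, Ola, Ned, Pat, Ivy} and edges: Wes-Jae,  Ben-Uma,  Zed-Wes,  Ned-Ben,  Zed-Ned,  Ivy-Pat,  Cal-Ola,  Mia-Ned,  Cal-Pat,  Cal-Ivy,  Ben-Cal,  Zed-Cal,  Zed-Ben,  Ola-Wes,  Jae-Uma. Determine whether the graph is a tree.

No

The graph has 12 vertices and 15 edges.
It splits into 2 components, so it cannot be a tree.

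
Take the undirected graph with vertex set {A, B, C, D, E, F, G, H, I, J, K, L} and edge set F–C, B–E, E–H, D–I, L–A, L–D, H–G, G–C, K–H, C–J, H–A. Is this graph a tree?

Yes

|V| = 12, |E| = 11.
Connected and |E| = |V| - 1, which characterizes a tree.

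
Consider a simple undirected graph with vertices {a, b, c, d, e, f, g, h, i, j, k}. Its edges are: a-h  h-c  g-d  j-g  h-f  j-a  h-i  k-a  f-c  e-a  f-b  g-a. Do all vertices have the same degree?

No

Degrees: a:5, b:1, c:2, d:1, e:1, f:3, g:3, h:4, i:1, j:2, k:1
Vertex b has degree 1 while a has degree 5, so the graph is not regular.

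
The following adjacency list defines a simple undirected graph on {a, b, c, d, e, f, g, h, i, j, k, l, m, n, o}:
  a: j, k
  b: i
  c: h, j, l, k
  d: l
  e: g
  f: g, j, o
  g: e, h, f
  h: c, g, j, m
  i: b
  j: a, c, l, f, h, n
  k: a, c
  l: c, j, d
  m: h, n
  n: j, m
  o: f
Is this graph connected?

No

Component: {b, i}
Component: {a, c, d, e, f, g, h, j, k, l, m, n, o}
No edge joins these 2 groups, so the graph is disconnected.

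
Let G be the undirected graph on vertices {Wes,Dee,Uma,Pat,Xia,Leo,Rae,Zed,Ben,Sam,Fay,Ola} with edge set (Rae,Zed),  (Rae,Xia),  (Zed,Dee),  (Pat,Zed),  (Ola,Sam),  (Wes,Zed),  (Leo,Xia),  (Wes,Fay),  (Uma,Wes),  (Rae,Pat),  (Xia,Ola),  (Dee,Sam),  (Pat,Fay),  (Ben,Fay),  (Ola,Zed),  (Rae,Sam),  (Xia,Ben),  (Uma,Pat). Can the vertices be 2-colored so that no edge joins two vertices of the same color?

No

Pat-Rae-Zed-Pat is an odd cycle (length 3), and a bipartite graph can contain only even cycles.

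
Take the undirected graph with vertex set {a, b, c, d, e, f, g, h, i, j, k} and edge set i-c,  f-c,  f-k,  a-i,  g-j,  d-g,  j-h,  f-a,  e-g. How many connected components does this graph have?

Component: {b}
Component: {a, c, f, i, k}
Component: {d, e, g, h, j}

3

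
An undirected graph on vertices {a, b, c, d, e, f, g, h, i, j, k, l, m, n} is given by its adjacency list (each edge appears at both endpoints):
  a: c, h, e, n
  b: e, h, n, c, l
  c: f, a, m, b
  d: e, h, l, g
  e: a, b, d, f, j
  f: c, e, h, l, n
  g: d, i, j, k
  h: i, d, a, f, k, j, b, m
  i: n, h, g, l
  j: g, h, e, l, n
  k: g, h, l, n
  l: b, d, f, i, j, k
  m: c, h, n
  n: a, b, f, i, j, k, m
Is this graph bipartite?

Partition the vertices as {c, e, g, h, l, n} vs {a, b, d, f, i, j, k, m}. Each listed edge has one endpoint in each part, so the graph is bipartite.

Yes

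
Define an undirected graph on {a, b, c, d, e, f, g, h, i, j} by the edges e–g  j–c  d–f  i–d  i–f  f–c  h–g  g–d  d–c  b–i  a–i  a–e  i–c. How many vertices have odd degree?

Degrees: a:2, b:1, c:4, d:4, e:2, f:3, g:3, h:1, i:5, j:1
Odd-degree vertices: b, f, g, h, i, j.

6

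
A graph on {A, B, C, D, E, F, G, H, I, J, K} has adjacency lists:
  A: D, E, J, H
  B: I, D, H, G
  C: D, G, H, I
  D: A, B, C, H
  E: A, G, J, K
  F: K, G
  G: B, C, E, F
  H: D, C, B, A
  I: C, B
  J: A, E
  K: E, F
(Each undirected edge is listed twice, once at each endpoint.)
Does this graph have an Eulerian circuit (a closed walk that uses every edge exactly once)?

Yes

Degrees: A:4, B:4, C:4, D:4, E:4, F:2, G:4, H:4, I:2, J:2, K:2
All degrees are even and the non-isolated vertices are connected — an Eulerian circuit exists.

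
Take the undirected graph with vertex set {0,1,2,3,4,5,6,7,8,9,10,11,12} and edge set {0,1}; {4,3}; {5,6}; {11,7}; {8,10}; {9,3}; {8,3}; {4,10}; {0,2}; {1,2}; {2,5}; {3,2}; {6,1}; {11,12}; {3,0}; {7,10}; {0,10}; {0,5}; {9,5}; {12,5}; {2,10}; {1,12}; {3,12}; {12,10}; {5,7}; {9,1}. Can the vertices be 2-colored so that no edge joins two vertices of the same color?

0-2-10-0 is an odd cycle (length 3), and a bipartite graph can contain only even cycles.

No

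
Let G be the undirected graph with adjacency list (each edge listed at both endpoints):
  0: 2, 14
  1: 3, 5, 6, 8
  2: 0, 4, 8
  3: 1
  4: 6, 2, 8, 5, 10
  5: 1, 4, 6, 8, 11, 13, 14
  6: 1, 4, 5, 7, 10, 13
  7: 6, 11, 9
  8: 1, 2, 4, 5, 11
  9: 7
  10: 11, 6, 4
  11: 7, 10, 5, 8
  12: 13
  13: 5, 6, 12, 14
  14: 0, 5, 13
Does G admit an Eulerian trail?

Degrees: 0:2, 1:4, 2:3, 3:1, 4:5, 5:7, 6:6, 7:3, 8:5, 9:1, 10:3, 11:4, 12:1, 13:4, 14:3
Odd-degree vertices: 2, 3, 4, 5, 7, 8, 9, 10, 12, 14 (10 total).
With 10 odd-degree vertices (more than two), no single trail can use every edge.

No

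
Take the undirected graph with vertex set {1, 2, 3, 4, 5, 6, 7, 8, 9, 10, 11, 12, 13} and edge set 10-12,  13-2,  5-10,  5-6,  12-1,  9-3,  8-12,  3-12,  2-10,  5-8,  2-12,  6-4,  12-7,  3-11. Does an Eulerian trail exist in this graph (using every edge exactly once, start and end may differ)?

No

Degrees: 1:1, 2:3, 3:3, 4:1, 5:3, 6:2, 7:1, 8:2, 9:1, 10:3, 11:1, 12:6, 13:1
Odd-degree vertices: 1, 2, 3, 4, 5, 7, 9, 10, 11, 13 (10 total).
With 10 odd-degree vertices (more than two), no single trail can use every edge.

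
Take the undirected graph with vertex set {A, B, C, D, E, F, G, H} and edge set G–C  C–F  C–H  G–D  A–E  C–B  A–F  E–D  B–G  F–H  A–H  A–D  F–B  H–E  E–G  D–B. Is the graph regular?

Degrees: A:4, B:4, C:4, D:4, E:4, F:4, G:4, H:4
All degrees equal 4; the graph is regular.

Yes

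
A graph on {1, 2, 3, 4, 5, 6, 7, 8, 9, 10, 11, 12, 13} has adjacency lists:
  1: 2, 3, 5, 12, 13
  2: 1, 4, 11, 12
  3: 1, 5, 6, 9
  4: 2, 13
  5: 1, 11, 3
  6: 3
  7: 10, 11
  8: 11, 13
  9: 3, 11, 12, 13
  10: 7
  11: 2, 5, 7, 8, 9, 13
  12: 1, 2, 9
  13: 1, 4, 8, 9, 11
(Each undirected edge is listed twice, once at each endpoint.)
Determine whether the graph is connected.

Starting from 1 and exploring outward reaches every vertex (1, 13, 12, 5, 3, 2, 11, 8, 9, 4, 6, 7, 10); the graph is connected.

Yes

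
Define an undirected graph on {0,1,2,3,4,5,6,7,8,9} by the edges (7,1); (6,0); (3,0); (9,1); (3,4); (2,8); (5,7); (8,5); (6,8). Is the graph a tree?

Yes

|V| = 10, |E| = 9.
Connected and |E| = |V| - 1, which characterizes a tree.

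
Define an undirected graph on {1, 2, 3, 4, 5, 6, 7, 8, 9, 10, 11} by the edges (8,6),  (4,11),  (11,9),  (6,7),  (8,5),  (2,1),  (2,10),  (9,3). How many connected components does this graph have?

Component: {1, 2, 10}
Component: {3, 4, 9, 11}
Component: {5, 6, 7, 8}

3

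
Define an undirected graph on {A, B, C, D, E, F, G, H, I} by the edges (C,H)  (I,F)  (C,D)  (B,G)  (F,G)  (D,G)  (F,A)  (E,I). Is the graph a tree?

Yes

The graph has 9 vertices and 8 edges.
It is connected with exactly 8 edges, hence acyclic — it is a tree.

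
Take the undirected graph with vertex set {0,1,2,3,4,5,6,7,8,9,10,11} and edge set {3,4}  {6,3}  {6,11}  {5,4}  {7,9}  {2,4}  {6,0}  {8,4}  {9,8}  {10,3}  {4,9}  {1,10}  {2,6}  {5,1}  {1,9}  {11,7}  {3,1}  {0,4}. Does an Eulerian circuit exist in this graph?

Degrees: 0:2, 1:4, 2:2, 3:4, 4:6, 5:2, 6:4, 7:2, 8:2, 9:4, 10:2, 11:2
Every vertex has even degree and the edges form a single connected piece, so an Eulerian circuit exists.

Yes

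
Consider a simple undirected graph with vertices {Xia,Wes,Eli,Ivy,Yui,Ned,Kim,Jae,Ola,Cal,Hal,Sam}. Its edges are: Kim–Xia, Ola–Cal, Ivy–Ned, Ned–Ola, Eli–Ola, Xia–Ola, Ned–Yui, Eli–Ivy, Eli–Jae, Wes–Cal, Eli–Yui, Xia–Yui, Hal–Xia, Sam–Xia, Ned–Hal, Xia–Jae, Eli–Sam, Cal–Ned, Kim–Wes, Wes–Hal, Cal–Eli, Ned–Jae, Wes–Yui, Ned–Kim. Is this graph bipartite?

Ola-Cal-Ned-Ola is an odd cycle (length 3), and a bipartite graph can contain only even cycles.

No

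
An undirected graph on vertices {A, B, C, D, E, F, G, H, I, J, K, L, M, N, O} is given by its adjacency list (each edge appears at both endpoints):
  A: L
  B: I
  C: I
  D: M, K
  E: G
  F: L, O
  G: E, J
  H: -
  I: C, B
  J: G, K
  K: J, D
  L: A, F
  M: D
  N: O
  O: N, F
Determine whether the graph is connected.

No

Component: {H}
Component: {B, C, I}
Component: {A, F, L, N, O}
Component: {D, E, G, J, K, M}
No edge joins these 4 groups, so the graph is disconnected.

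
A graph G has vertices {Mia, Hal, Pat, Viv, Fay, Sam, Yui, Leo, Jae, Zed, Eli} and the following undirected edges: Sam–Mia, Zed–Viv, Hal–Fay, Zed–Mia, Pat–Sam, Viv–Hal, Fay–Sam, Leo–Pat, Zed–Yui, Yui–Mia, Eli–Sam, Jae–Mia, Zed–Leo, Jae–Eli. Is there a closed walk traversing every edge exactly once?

Yes

Degrees: Mia:4, Hal:2, Pat:2, Viv:2, Fay:2, Sam:4, Yui:2, Leo:2, Jae:2, Zed:4, Eli:2
Every vertex has even degree and the edges form a single connected piece, so an Eulerian circuit exists.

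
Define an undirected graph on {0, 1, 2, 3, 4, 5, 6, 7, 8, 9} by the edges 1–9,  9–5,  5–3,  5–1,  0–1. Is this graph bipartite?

The cycle 5-1-9-5 has length 3, which is odd, so the graph is not bipartite.

No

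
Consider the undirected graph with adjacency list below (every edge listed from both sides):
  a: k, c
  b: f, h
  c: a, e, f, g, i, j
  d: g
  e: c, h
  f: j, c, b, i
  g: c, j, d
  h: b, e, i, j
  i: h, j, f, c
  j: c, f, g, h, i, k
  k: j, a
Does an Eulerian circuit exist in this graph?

Degrees: a:2, b:2, c:6, d:1, e:2, f:4, g:3, h:4, i:4, j:6, k:2
Vertices with odd degree: d, g. An Eulerian circuit requires all degrees even.

No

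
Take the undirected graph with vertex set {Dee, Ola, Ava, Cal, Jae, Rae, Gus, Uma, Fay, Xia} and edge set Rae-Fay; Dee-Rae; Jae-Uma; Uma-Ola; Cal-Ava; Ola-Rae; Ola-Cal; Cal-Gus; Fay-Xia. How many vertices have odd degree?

Degrees: Dee:1, Ola:3, Ava:1, Cal:3, Jae:1, Rae:3, Gus:1, Uma:2, Fay:2, Xia:1
Odd-degree vertices: Dee, Ola, Ava, Cal, Jae, Rae, Gus, Xia.

8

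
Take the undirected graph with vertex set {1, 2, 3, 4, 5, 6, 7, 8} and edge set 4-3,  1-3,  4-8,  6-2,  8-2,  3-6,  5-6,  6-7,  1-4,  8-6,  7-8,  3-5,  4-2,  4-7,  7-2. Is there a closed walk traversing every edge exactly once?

Degrees: 1:2, 2:4, 3:4, 4:5, 5:2, 6:5, 7:4, 8:4
Vertices with odd degree: 4, 6. An Eulerian circuit requires all degrees even.

No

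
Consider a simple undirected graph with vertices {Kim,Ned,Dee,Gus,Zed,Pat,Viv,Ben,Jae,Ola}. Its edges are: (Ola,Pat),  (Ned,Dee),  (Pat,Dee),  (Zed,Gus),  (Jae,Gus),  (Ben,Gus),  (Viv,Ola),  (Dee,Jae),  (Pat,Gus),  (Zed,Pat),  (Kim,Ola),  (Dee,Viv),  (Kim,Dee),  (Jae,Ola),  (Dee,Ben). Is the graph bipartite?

No

The cycle Pat-Zed-Gus-Pat has length 3, which is odd, so the graph is not bipartite.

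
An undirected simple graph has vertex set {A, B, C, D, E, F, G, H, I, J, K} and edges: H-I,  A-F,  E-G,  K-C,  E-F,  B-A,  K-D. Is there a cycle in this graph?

|V| = 11, |E| = 7, number of components = 4.
A forest on 11 vertices with 4 components has exactly 7 edges, which matches — so no cycle.

No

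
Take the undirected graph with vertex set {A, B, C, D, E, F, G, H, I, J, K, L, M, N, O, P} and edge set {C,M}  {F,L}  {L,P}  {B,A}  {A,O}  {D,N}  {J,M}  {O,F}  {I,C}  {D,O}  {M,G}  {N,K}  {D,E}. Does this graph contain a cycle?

No

|V| = 16, |E| = 13, number of components = 3.
A forest on 16 vertices with 3 components has exactly 13 edges, which matches — so no cycle.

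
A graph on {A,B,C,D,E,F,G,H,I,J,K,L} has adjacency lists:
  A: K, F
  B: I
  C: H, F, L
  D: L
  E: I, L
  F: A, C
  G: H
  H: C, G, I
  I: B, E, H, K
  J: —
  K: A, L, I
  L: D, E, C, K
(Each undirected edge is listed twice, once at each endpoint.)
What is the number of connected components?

2

Component: {J}
Component: {A, B, C, D, E, F, G, H, I, K, L}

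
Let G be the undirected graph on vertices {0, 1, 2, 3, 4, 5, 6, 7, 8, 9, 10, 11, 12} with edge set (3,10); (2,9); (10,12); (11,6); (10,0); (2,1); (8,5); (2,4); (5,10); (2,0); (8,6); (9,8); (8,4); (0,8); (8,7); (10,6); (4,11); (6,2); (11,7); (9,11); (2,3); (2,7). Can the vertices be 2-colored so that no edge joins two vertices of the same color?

Yes

Color {2, 8, 10, 11} black and {0, 1, 3, 4, 5, 6, 7, 9, 12} white. No edge joins two same-colored vertices, so the graph is bipartite.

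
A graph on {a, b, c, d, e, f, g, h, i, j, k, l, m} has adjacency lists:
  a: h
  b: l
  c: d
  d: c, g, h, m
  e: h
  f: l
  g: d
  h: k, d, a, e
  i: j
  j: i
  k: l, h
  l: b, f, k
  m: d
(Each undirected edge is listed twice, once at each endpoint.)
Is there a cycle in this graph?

|V| = 13, |E| = 11, number of components = 2.
Since 11 = 13 - 2, the graph is a forest and contains no cycle.

No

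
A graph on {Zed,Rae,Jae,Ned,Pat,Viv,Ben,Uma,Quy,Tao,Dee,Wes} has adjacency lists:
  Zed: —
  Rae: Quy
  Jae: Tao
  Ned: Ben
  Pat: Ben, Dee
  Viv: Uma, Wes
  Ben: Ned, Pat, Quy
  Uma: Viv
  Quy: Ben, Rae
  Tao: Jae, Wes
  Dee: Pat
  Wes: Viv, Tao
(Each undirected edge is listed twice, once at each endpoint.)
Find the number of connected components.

3

Component: {Zed}
Component: {Jae, Viv, Uma, Tao, Wes}
Component: {Rae, Ned, Pat, Ben, Quy, Dee}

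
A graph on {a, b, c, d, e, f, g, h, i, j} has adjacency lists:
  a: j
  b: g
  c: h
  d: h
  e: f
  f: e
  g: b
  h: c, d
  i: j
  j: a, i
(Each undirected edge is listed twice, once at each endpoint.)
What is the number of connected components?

4

Component: {b, g}
Component: {e, f}
Component: {a, i, j}
Component: {c, d, h}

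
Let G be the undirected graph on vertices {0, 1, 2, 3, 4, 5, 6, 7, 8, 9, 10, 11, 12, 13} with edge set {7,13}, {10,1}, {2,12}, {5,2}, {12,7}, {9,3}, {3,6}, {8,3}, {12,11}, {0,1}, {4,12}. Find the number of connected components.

Component: {0, 1, 10}
Component: {3, 6, 8, 9}
Component: {2, 4, 5, 7, 11, 12, 13}

3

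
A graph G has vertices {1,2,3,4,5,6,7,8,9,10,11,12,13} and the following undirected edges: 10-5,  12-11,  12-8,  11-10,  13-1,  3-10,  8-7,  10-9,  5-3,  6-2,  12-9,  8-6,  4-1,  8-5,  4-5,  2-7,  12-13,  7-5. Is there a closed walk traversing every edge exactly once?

Degrees: 1:2, 2:2, 3:2, 4:2, 5:5, 6:2, 7:3, 8:4, 9:2, 10:4, 11:2, 12:4, 13:2
5, 7 have odd degree; an Eulerian circuit needs every degree to be even, so none exists.

No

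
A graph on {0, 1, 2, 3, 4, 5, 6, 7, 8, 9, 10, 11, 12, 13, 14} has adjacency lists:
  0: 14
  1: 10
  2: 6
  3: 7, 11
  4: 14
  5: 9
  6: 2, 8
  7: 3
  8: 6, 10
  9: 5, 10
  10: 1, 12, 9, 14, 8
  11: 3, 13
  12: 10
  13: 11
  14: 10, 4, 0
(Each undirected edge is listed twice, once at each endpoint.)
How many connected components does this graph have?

Component: {3, 7, 11, 13}
Component: {0, 1, 2, 4, 5, 6, 8, 9, 10, 12, 14}

2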